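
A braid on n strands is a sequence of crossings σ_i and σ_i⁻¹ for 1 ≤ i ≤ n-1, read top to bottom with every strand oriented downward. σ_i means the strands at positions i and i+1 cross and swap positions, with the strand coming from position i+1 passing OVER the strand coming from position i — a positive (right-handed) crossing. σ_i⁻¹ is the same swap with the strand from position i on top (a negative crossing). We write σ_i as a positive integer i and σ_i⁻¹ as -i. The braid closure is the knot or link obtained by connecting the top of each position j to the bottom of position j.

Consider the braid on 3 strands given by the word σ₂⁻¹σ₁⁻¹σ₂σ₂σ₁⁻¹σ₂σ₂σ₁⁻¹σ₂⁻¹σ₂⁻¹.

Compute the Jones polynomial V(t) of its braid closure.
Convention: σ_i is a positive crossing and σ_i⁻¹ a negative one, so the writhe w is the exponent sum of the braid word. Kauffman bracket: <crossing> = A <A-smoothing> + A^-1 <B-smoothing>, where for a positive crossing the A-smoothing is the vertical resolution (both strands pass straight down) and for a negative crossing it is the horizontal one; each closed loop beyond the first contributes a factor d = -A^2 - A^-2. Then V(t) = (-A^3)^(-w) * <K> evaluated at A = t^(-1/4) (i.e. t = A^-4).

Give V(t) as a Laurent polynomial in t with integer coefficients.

t^2 - 2*t + 4 - 4*t^-1 + 4*t^-2 - 4*t^-3 + 3*t^-4 - 2*t^-5 + t^-6

Derivation:
Braid: s2^-1 s1^-1 s2 s2 s1^-1 s2 s2 s1^-1 s2^-1 s2^-1 on 3 strands, 10 crossings.
Writhe w = (#positive) - (#negative) = 4 - 6 = -2.
State-sum expansion of <K>. There are 2^10 = 1024 states.
Smooth each crossing (0=||, 1=⌣⌢); contribution A^(Σ sign_k(1-2s_k)) * d^(L-1).
Tabulate the states by total A-exponent and number of loops L (A-exp: L × count):
  A^10: L=5 ×1
  A^8: L=4 ×10
  A^6: L=3 ×39, L=5 ×6
  A^4: L=2 ×66, L=4 ×52, L=6 ×2
  A^2: L=1 ×45, L=3 ×124, L=5 ×41
  A^0: L=2 ×118, L=4 ×113, L=6 ×21
  A^-2: L=1 ×20, L=3 ×120, L=5 ×63, L=7 ×7
  A^-4: L=2 ×30, L=4 ×68, L=6 ×21, L=8 ×1
  A^-6: L=3 ×20, L=5 ×22, L=7 ×3
  A^-8: L=4 ×7, L=6 ×3
  A^-10: L=5 ×1
Each group contributes A^e * Σ count * d^(L-1):
Powers of d = -A^2 - A^-2: d^2 = A^4 + 2 + A^-4; d^3 = -A^6 - 3*A^2 - 3*A^-2 - A^-6; d^4 = A^8 + 4*A^4 + 6 + 4*A^-4 + A^-8; d^5 = -A^10 - 5*A^6 - 10*A^2 - 10*A^-2 - 5*A^-6 - A^-10; d^6 = A^12 + 6*A^8 + 15*A^4 + 20 + 15*A^-4 + 6*A^-8 + A^-12; d^7 = -A^14 - 7*A^10 - 21*A^6 - 35*A^2 - 35*A^-2 - 21*A^-6 - 7*A^-10 - A^-14.
  A^10 * (d^4) = A^18 + 4*A^14 + 6*A^10 + 4*A^6 + A^2
  A^8 * (10*d^3) = -10*A^14 - 30*A^10 - 30*A^6 - 10*A^2
  A^6 * (39*d^2 + 6*d^4) = 6*A^14 + 63*A^10 + 114*A^6 + 63*A^2 + 6*A^-2
  A^4 * (66*d + 52*d^3 + 2*d^5) = -2*A^14 - 62*A^10 - 242*A^6 - 242*A^2 - 62*A^-2 - 2*A^-6
  A^2 * (45 + 124*d^2 + 41*d^4) = 41*A^10 + 288*A^6 + 539*A^2 + 288*A^-2 + 41*A^-6
  A^0 * (118*d + 113*d^3 + 21*d^5) = -21*A^10 - 218*A^6 - 667*A^2 - 667*A^-2 - 218*A^-6 - 21*A^-10
  A^-2 * (20 + 120*d^2 + 63*d^4 + 7*d^6) = 7*A^10 + 105*A^6 + 477*A^2 + 778*A^-2 + 477*A^-6 + 105*A^-10 + 7*A^-14
  A^-4 * (30*d + 68*d^3 + 21*d^5 + d^7) = -A^10 - 28*A^6 - 194*A^2 - 479*A^-2 - 479*A^-6 - 194*A^-10 - 28*A^-14 - A^-18
  A^-6 * (20*d^2 + 22*d^4 + 3*d^6) = 3*A^6 + 40*A^2 + 153*A^-2 + 232*A^-6 + 153*A^-10 + 40*A^-14 + 3*A^-18
  A^-8 * (7*d^3 + 3*d^5) = -3*A^2 - 22*A^-2 - 51*A^-6 - 51*A^-10 - 22*A^-14 - 3*A^-18
  A^-10 * (d^4) = A^-2 + 4*A^-6 + 6*A^-10 + 4*A^-14 + A^-18
Summing the groups: <K> = A^18 - 2*A^14 + 3*A^10 - 4*A^6 + 4*A^2 - 4*A^-2 + 4*A^-6 - 2*A^-10 + A^-14
Normalise by the writhe: (-A^3)^(-w) = (-A^3)^(2) = A^6, so f(A) = A^6 * <K> = A^24 - 2*A^20 + 3*A^16 - 4*A^12 + 4*A^8 - 4*A^4 + 4 - 2*A^-4 + A^-8.
Substitute A = t^(-1/4), i.e. A^e → t^(-e/4): V(t) = t^2 - 2*t + 4 - 4*t^-1 + 4*t^-2 - 4*t^-3 + 3*t^-4 - 2*t^-5 + t^-6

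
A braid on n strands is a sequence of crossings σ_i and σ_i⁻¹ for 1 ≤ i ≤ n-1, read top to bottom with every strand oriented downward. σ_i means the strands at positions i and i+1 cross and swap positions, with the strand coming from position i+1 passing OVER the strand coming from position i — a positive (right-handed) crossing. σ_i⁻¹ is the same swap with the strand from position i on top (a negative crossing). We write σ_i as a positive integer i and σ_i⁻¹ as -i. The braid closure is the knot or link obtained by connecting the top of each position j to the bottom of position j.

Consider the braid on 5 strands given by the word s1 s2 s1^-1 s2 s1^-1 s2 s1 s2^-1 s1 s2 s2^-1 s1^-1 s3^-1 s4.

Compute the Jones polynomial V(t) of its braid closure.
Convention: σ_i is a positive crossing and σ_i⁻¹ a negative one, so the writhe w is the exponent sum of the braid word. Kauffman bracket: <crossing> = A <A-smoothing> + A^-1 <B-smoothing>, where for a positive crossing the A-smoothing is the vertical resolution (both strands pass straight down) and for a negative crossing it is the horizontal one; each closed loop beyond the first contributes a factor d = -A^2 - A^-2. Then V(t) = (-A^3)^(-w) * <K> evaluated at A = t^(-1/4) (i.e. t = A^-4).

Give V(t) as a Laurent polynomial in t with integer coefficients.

-t^5 + t^4 - t^3 + 2*t^2 - t + 2 - t^-1

Derivation:
The presented braid s1 s2 s1^-1 s2 s1^-1 s2 s1 s2^-1 s1 s2 s2^-1 s1^-1 s3^-1 s4 on 5 strands reduces by inverse Markov moves (closure unchanged at each step):
  Destabilize: the word has the form β·s4 where s4 occurs only as the final letter (β ∈ B_4); drop it and the last strand → 4 strands.
  Destabilize: the word has the form β·s3^-1 where s3^-1 occurs only as the final letter (β ∈ B_3); drop it and the last strand → 3 strands.
  Deconjugate: the word is γ·β·γ⁻¹ with γ = s1 s2 (prefix) and γ⁻¹ = s2^-1 s1^-1 (suffix); strip both.
Reduced to β = s1^-1 s2 s1^-1 s2 s1 s2^-1 s1 s2 on 3 strands, 8 crossings.
Compute on β:
Braid: s1^-1 s2 s1^-1 s2 s1 s2^-1 s1 s2 on 3 strands, 8 crossings.
Writhe w = (#positive) - (#negative) = 5 - 3 = 2.
Computing the Kauffman bracket via state sum. There are 2^8 = 256 states.
For each crossing: s=0 is the vertical smoothing, s=1 horizontal. Crossing k contributes A^(sign_k * (1 - 2*s_k)); loop factor d = -A^2 - A^-2.
Tabulate the states by total A-exponent and number of loops L (A-exp: L × count):
  A^8: L=2 ×1
  A^6: L=1 ×3, L=3 ×5
  A^4: L=2 ×22, L=4 ×6
  A^2: L=1 ×18, L=3 ×37, L=5 ×1
  A^0: L=2 ×58, L=4 ×12
  A^-2: L=1 ×24, L=3 ×31, L=5 ×1
  A^-4: L=2 ×23, L=4 ×5
  A^-6: L=3 ×8
  A^-8: L=4 ×1
Each group contributes A^e * Σ count * d^(L-1):
Powers of d = -A^2 - A^-2: d^2 = A^4 + 2 + A^-4; d^3 = -A^6 - 3*A^2 - 3*A^-2 - A^-6; d^4 = A^8 + 4*A^4 + 6 + 4*A^-4 + A^-8.
  A^8 * (d) = -A^10 - A^6
  A^6 * (3 + 5*d^2) = 5*A^10 + 13*A^6 + 5*A^2
  A^4 * (22*d + 6*d^3) = -6*A^10 - 40*A^6 - 40*A^2 - 6*A^-2
  A^2 * (18 + 37*d^2 + d^4) = A^10 + 41*A^6 + 98*A^2 + 41*A^-2 + A^-6
  A^0 * (58*d + 12*d^3) = -12*A^6 - 94*A^2 - 94*A^-2 - 12*A^-6
  A^-2 * (24 + 31*d^2 + d^4) = A^6 + 35*A^2 + 92*A^-2 + 35*A^-6 + A^-10
  A^-4 * (23*d + 5*d^3) = -5*A^2 - 38*A^-2 - 38*A^-6 - 5*A^-10
  A^-6 * (8*d^2) = 8*A^-2 + 16*A^-6 + 8*A^-10
  A^-8 * (d^3) = -A^-2 - 3*A^-6 - 3*A^-10 - A^-14
Summing the groups: <K> = -A^10 + 2*A^6 - A^2 + 2*A^-2 - A^-6 + A^-10 - A^-14
Normalise by the writhe: (-A^3)^(-w) = (-A^3)^(-2) = A^-6, so f(A) = A^-6 * <K> = -A^4 + 2 - A^-4 + 2*A^-8 - A^-12 + A^-16 - A^-20.
Substitute A = t^(-1/4), i.e. A^e → t^(-e/4): V(t) = -t^5 + t^4 - t^3 + 2*t^2 - t + 2 - t^-1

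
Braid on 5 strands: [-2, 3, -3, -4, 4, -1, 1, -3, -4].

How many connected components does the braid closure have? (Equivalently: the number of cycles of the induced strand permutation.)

2

Derivation:
Track the strand permutation on 5 strands, starting from identity.
  step 1: s2^-1 swaps positions 2,3 -> [1 3 2 4 5]
  step 2: s3 swaps positions 3,4 -> [1 3 4 2 5]
  step 3: s3^-1 swaps positions 3,4 -> [1 3 2 4 5]
  step 4: s4^-1 swaps positions 4,5 -> [1 3 2 5 4]
  step 5: s4 swaps positions 4,5 -> [1 3 2 4 5]
  step 6: s1^-1 swaps positions 1,2 -> [3 1 2 4 5]
  step 7: s1 swaps positions 1,2 -> [1 3 2 4 5]
  step 8: s3^-1 swaps positions 3,4 -> [1 3 4 2 5]
  step 9: s4^-1 swaps positions 4,5 -> [1 3 4 5 2]
Final permutation (position -> original strand): [1 3 4 5 2]
Closure components = cycle count of this permutation = 2.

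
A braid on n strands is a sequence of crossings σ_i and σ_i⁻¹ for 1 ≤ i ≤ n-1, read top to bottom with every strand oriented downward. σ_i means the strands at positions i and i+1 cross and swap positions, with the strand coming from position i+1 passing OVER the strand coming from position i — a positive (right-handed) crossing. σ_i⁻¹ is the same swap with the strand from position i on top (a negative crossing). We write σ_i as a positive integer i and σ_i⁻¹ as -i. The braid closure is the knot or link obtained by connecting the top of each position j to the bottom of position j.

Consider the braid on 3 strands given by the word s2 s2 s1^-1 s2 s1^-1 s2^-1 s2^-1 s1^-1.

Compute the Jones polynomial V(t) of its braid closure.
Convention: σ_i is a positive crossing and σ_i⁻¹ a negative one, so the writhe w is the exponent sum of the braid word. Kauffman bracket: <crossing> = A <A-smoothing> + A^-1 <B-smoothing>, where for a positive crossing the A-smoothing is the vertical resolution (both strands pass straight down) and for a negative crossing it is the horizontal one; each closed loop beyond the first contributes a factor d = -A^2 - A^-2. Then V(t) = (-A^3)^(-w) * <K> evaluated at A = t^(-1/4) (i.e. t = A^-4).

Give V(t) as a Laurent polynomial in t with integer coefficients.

Braid: s2 s2 s1^-1 s2 s1^-1 s2^-1 s2^-1 s1^-1 on 3 strands, 8 crossings.
Writhe w = (#positive) - (#negative) = 3 - 5 = -2.
Enumerate smoothing states for the bracket polynomial. There are 2^8 = 256 states.
Smooth each crossing (0=||, 1=⌣⌢); contribution A^(Σ sign_k(1-2s_k)) * d^(L-1).
Tabulate the states by total A-exponent and number of loops L (A-exp: L × count):
  A^8: L=4 ×1
  A^6: L=3 ×8
  A^4: L=2 ×23, L=4 ×5
  A^2: L=1 ×22, L=3 ×33, L=5 ×1
  A^0: L=2 ×52, L=4 ×18
  A^-2: L=1 ×13, L=3 ×37, L=5 ×6
  A^-4: L=2 ×14, L=4 ×13, L=6 ×1
  A^-6: L=3 ×6, L=5 ×2
  A^-8: L=4 ×1
Each group contributes A^e * Σ count * d^(L-1):
Powers of d = -A^2 - A^-2: d^2 = A^4 + 2 + A^-4; d^3 = -A^6 - 3*A^2 - 3*A^-2 - A^-6; d^4 = A^8 + 4*A^4 + 6 + 4*A^-4 + A^-8; d^5 = -A^10 - 5*A^6 - 10*A^2 - 10*A^-2 - 5*A^-6 - A^-10.
  A^8 * (d^3) = -A^14 - 3*A^10 - 3*A^6 - A^2
  A^6 * (8*d^2) = 8*A^10 + 16*A^6 + 8*A^2
  A^4 * (23*d + 5*d^3) = -5*A^10 - 38*A^6 - 38*A^2 - 5*A^-2
  A^2 * (22 + 33*d^2 + d^4) = A^10 + 37*A^6 + 94*A^2 + 37*A^-2 + A^-6
  A^0 * (52*d + 18*d^3) = -18*A^6 - 106*A^2 - 106*A^-2 - 18*A^-6
  A^-2 * (13 + 37*d^2 + 6*d^4) = 6*A^6 + 61*A^2 + 123*A^-2 + 61*A^-6 + 6*A^-10
  A^-4 * (14*d + 13*d^3 + d^5) = -A^6 - 18*A^2 - 63*A^-2 - 63*A^-6 - 18*A^-10 - A^-14
  A^-6 * (6*d^2 + 2*d^4) = 2*A^2 + 14*A^-2 + 24*A^-6 + 14*A^-10 + 2*A^-14
  A^-8 * (d^3) = -A^-2 - 3*A^-6 - 3*A^-10 - A^-14
Summing the groups: <K> = -A^14 + A^10 - A^6 + 2*A^2 - A^-2 + 2*A^-6 - A^-10
Normalise by the writhe: (-A^3)^(-w) = (-A^3)^(2) = A^6, so f(A) = A^6 * <K> = -A^20 + A^16 - A^12 + 2*A^8 - A^4 + 2 - A^-4.
Substitute A = t^(-1/4), i.e. A^e → t^(-e/4): V(t) = -t + 2 - t^-1 + 2*t^-2 - t^-3 + t^-4 - t^-5

Answer: -t + 2 - t^-1 + 2*t^-2 - t^-3 + t^-4 - t^-5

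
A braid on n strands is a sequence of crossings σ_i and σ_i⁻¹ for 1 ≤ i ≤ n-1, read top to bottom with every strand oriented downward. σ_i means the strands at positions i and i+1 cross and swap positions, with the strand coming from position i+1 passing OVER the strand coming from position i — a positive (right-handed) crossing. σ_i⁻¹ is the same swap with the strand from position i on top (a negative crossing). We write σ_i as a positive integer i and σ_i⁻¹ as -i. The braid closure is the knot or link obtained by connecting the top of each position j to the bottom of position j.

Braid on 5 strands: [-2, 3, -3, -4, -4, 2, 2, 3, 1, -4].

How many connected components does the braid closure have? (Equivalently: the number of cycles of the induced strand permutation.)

1

Derivation:
Track the strand permutation on 5 strands, starting from identity.
  step 1: s2^-1 swaps positions 2,3 -> [1 3 2 4 5]
  step 2: s3 swaps positions 3,4 -> [1 3 4 2 5]
  step 3: s3^-1 swaps positions 3,4 -> [1 3 2 4 5]
  step 4: s4^-1 swaps positions 4,5 -> [1 3 2 5 4]
  step 5: s4^-1 swaps positions 4,5 -> [1 3 2 4 5]
  step 6: s2 swaps positions 2,3 -> [1 2 3 4 5]
  step 7: s2 swaps positions 2,3 -> [1 3 2 4 5]
  step 8: s3 swaps positions 3,4 -> [1 3 4 2 5]
  step 9: s1 swaps positions 1,2 -> [3 1 4 2 5]
  step 10: s4^-1 swaps positions 4,5 -> [3 1 4 5 2]
Final permutation (position -> original strand): [3 1 4 5 2]
Closure components = cycle count of this permutation = 1.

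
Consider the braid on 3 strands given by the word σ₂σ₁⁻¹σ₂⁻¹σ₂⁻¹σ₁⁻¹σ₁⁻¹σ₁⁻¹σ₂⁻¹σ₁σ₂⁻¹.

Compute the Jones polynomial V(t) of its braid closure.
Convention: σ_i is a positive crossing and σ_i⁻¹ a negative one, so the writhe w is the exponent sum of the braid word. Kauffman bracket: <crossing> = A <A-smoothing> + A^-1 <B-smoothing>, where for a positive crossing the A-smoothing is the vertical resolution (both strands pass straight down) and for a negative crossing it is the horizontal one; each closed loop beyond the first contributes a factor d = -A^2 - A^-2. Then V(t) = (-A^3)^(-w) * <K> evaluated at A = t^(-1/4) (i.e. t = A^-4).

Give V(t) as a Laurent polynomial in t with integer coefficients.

The presented braid s2 s1^-1 s2^-1 s2^-1 s1^-1 s1^-1 s1^-1 s2^-1 s1 s2^-1 on 3 strands reduces by inverse Markov moves (closure unchanged at each step):
  Deconjugate: the word is γ·β·γ⁻¹ with γ = s2 s1^-1 (prefix) and γ⁻¹ = s1 s2^-1 (suffix); strip both.
Reduced to β = s2^-1 s2^-1 s1^-1 s1^-1 s1^-1 s2^-1 on 3 strands, 6 crossings.
Compute on β:
Braid: s2^-1 s2^-1 s1^-1 s1^-1 s1^-1 s2^-1 on 3 strands, 6 crossings.
Writhe w = (#positive) - (#negative) = 0 - 6 = -6.
Computing the Kauffman bracket via state sum. There are 2^6 = 64 states.
For each crossing: s=0 is the vertical smoothing, s=1 horizontal. Crossing k contributes A^(sign_k * (1 - 2*s_k)); loop factor d = -A^2 - A^-2.
Tabulate the states by total A-exponent and number of loops L (A-exp: L × count):
  A^6: L=5 ×1
  A^4: L=4 ×6
  A^2: L=3 ×15
  A^0: L=2 ×18, L=4 ×2
  A^-2: L=1 ×9, L=3 ×6
  A^-4: L=2 ×6
  A^-6: L=3 ×1
Each group contributes A^e * Σ count * d^(L-1):
Powers of d = -A^2 - A^-2: d^2 = A^4 + 2 + A^-4; d^3 = -A^6 - 3*A^2 - 3*A^-2 - A^-6; d^4 = A^8 + 4*A^4 + 6 + 4*A^-4 + A^-8.
  A^6 * (d^4) = A^14 + 4*A^10 + 6*A^6 + 4*A^2 + A^-2
  A^4 * (6*d^3) = -6*A^10 - 18*A^6 - 18*A^2 - 6*A^-2
  A^2 * (15*d^2) = 15*A^6 + 30*A^2 + 15*A^-2
  A^0 * (18*d + 2*d^3) = -2*A^6 - 24*A^2 - 24*A^-2 - 2*A^-6
  A^-2 * (9 + 6*d^2) = 6*A^2 + 21*A^-2 + 6*A^-6
  A^-4 * (6*d) = -6*A^-2 - 6*A^-6
  A^-6 * (d^2) = A^-2 + 2*A^-6 + A^-10
Summing the groups: <K> = A^14 - 2*A^10 + A^6 - 2*A^2 + 2*A^-2 + A^-10
Normalise by the writhe: (-A^3)^(-w) = (-A^3)^(6) = A^18, so f(A) = A^18 * <K> = A^32 - 2*A^28 + A^24 - 2*A^20 + 2*A^16 + A^8.
Substitute A = t^(-1/4), i.e. A^e → t^(-e/4): V(t) = t^-2 + 2*t^-4 - 2*t^-5 + t^-6 - 2*t^-7 + t^-8

Answer: t^-2 + 2*t^-4 - 2*t^-5 + t^-6 - 2*t^-7 + t^-8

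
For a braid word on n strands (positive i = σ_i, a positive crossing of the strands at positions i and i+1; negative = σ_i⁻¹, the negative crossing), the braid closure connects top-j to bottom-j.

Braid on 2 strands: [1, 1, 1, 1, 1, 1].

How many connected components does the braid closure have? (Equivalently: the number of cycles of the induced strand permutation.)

Track the strand permutation on 2 strands, starting from identity.
  step 1: s1 swaps positions 1,2 -> [2 1]
  step 2: s1 swaps positions 1,2 -> [1 2]
  step 3: s1 swaps positions 1,2 -> [2 1]
  step 4: s1 swaps positions 1,2 -> [1 2]
  step 5: s1 swaps positions 1,2 -> [2 1]
  step 6: s1 swaps positions 1,2 -> [1 2]
Final permutation (position -> original strand): [1 2]
Closure components = cycle count of this permutation = 2.

Answer: 2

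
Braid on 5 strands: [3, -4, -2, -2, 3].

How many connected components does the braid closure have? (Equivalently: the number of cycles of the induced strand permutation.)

4

Derivation:
Track the strand permutation on 5 strands, starting from identity.
  step 1: s3 swaps positions 3,4 -> [1 2 4 3 5]
  step 2: s4^-1 swaps positions 4,5 -> [1 2 4 5 3]
  step 3: s2^-1 swaps positions 2,3 -> [1 4 2 5 3]
  step 4: s2^-1 swaps positions 2,3 -> [1 2 4 5 3]
  step 5: s3 swaps positions 3,4 -> [1 2 5 4 3]
Final permutation (position -> original strand): [1 2 5 4 3]
Closure components = cycle count of this permutation = 4.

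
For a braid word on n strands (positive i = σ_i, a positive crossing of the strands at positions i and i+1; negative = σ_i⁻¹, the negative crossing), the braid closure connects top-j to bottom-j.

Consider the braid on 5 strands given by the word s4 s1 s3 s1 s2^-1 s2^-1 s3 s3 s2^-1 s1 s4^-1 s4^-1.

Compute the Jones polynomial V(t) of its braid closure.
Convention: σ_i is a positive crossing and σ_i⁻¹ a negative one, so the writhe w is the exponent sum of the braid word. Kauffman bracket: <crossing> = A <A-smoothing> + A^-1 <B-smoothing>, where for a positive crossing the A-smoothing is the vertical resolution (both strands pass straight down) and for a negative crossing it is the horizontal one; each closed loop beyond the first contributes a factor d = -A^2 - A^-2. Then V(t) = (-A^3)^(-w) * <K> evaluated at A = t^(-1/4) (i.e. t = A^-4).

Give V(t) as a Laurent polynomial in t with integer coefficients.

t^7 - 3*t^6 + 4*t^5 - 6*t^4 + 7*t^3 - 6*t^2 + 6*t - 3 + 2*t^-1 - t^-2

Derivation:
The presented braid s4 s1 s3 s1 s2^-1 s2^-1 s3 s3 s2^-1 s1 s4^-1 s4^-1 on 5 strands reduces by inverse Markov moves (closure unchanged at each step):
  Deconjugate: the word is γ·β·γ⁻¹ with γ = s4 (prefix) and γ⁻¹ = s4^-1 (suffix); strip both.
  Destabilize: the word has the form β·s4^-1 where s4^-1 occurs only as the final letter (β ∈ B_4); drop it and the last strand → 4 strands.
Reduced to β = s1 s3 s1 s2^-1 s2^-1 s3 s3 s2^-1 s1 on 4 strands, 9 crossings.
Compute on β:
Braid: s1 s3 s1 s2^-1 s2^-1 s3 s3 s2^-1 s1 on 4 strands, 9 crossings.
Writhe w = (#positive) - (#negative) = 6 - 3 = 3.
Computing the Kauffman bracket via state sum. There are 2^9 = 512 states.
Each crossing splits two ways (0=vertical, 1=horizontal). The state's weight is A^(#A-smoothings - #B-smoothings) * d^(loops - 1).
Tabulate the states by total A-exponent and number of loops L (A-exp: L × count):
  A^9: L=5 ×1
  A^7: L=4 ×9
  A^5: L=3 ×32, L=5 ×4
  A^3: L=2 ×55, L=4 ×28, L=6 ×1
  A^1: L=1 ×39, L=3 ×77, L=5 ×10
  A^-1: L=2 ×81, L=4 ×44, L=6 ×1
  A^-3: L=3 ×73, L=5 ×11
  A^-5: L=4 ×35, L=6 ×1
  A^-7: L=5 ×9
  A^-9: L=6 ×1
Each group contributes A^e * Σ count * d^(L-1):
Powers of d = -A^2 - A^-2: d^2 = A^4 + 2 + A^-4; d^3 = -A^6 - 3*A^2 - 3*A^-2 - A^-6; d^4 = A^8 + 4*A^4 + 6 + 4*A^-4 + A^-8; d^5 = -A^10 - 5*A^6 - 10*A^2 - 10*A^-2 - 5*A^-6 - A^-10.
  A^9 * (d^4) = A^17 + 4*A^13 + 6*A^9 + 4*A^5 + A
  A^7 * (9*d^3) = -9*A^13 - 27*A^9 - 27*A^5 - 9*A
  A^5 * (32*d^2 + 4*d^4) = 4*A^13 + 48*A^9 + 88*A^5 + 48*A + 4*A^-3
  A^3 * (55*d + 28*d^3 + d^5) = -A^13 - 33*A^9 - 149*A^5 - 149*A - 33*A^-3 - A^-7
  A^1 * (39 + 77*d^2 + 10*d^4) = 10*A^9 + 117*A^5 + 253*A + 117*A^-3 + 10*A^-7
  A^-1 * (81*d + 44*d^3 + d^5) = -A^9 - 49*A^5 - 223*A - 223*A^-3 - 49*A^-7 - A^-11
  A^-3 * (73*d^2 + 11*d^4) = 11*A^5 + 117*A + 212*A^-3 + 117*A^-7 + 11*A^-11
  A^-5 * (35*d^3 + d^5) = -A^5 - 40*A - 115*A^-3 - 115*A^-7 - 40*A^-11 - A^-15
  A^-7 * (9*d^4) = 9*A + 36*A^-3 + 54*A^-7 + 36*A^-11 + 9*A^-15
  A^-9 * (d^5) = -A - 5*A^-3 - 10*A^-7 - 10*A^-11 - 5*A^-15 - A^-19
Summing the groups: <K> = A^17 - 2*A^13 + 3*A^9 - 6*A^5 + 6*A - 7*A^-3 + 6*A^-7 - 4*A^-11 + 3*A^-15 - A^-19
Normalise by the writhe: (-A^3)^(-w) = (-A^3)^(-3) = -A^-9, so f(A) = -A^-9 * <K> = -A^8 + 2*A^4 - 3 + 6*A^-4 - 6*A^-8 + 7*A^-12 - 6*A^-16 + 4*A^-20 - 3*A^-24 + A^-28.
Substitute A = t^(-1/4), i.e. A^e → t^(-e/4): V(t) = t^7 - 3*t^6 + 4*t^5 - 6*t^4 + 7*t^3 - 6*t^2 + 6*t - 3 + 2*t^-1 - t^-2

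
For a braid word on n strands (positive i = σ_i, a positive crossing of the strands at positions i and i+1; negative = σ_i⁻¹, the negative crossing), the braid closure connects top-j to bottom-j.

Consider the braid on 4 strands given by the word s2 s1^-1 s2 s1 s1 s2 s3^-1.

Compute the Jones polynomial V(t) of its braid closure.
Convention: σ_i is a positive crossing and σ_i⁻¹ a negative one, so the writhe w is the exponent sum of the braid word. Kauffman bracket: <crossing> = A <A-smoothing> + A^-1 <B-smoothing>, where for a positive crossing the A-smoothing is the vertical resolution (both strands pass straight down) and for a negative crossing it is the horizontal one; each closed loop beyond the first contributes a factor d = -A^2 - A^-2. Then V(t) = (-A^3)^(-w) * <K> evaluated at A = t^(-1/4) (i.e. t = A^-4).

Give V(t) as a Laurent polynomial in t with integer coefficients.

-t^6 + t^5 - t^4 + 2*t^3 - t^2 + t

Derivation:
The presented braid s2 s1^-1 s2 s1 s1 s2 s3^-1 on 4 strands reduces by inverse Markov moves (closure unchanged at each step):
  Destabilize: the word has the form β·s3^-1 where s3^-1 occurs only as the final letter (β ∈ B_3); drop it and the last strand → 3 strands.
Reduced to β = s2 s1^-1 s2 s1 s1 s2 on 3 strands, 6 crossings.
Compute on β:
Braid: s2 s1^-1 s2 s1 s1 s2 on 3 strands, 6 crossings.
Writhe w = (#positive) - (#negative) = 5 - 1 = 4.
Computing the Kauffman bracket via state sum. There are 2^6 = 64 states.
Smooth each crossing (0=||, 1=⌣⌢); contribution A^(Σ sign_k(1-2s_k)) * d^(L-1).
Tabulate the states by total A-exponent and number of loops L (A-exp: L × count):
  A^6: L=2 ×1
  A^4: L=1 ×3, L=3 ×3
  A^2: L=2 ×14, L=4 ×1
  A^0: L=1 ×10, L=3 ×10
  A^-2: L=2 ×13, L=4 ×2
  A^-4: L=3 ×6
  A^-6: L=4 ×1
Each group contributes A^e * Σ count * d^(L-1):
Powers of d = -A^2 - A^-2: d^2 = A^4 + 2 + A^-4; d^3 = -A^6 - 3*A^2 - 3*A^-2 - A^-6.
  A^6 * (d) = -A^8 - A^4
  A^4 * (3 + 3*d^2) = 3*A^8 + 9*A^4 + 3
  A^2 * (14*d + d^3) = -A^8 - 17*A^4 - 17 - A^-4
  A^0 * (10 + 10*d^2) = 10*A^4 + 30 + 10*A^-4
  A^-2 * (13*d + 2*d^3) = -2*A^4 - 19 - 19*A^-4 - 2*A^-8
  A^-4 * (6*d^2) = 6 + 12*A^-4 + 6*A^-8
  A^-6 * (d^3) = -1 - 3*A^-4 - 3*A^-8 - A^-12
Summing the groups: <K> = A^8 - A^4 + 2 - A^-4 + A^-8 - A^-12
Normalise by the writhe: (-A^3)^(-w) = (-A^3)^(-4) = A^-12, so f(A) = A^-12 * <K> = A^-4 - A^-8 + 2*A^-12 - A^-16 + A^-20 - A^-24.
Substitute A = t^(-1/4), i.e. A^e → t^(-e/4): V(t) = -t^6 + t^5 - t^4 + 2*t^3 - t^2 + t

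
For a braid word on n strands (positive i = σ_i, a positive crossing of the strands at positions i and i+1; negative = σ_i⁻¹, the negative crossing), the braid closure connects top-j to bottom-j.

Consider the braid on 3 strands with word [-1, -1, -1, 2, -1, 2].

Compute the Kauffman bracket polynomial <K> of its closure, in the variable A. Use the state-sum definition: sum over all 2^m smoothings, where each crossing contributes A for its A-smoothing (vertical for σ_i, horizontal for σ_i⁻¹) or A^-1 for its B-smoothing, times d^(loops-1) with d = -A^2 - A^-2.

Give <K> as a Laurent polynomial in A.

Braid: s1^-1 s1^-1 s1^-1 s2 s1^-1 s2 on 3 strands, 6 crossings.
Writhe w = (#positive) - (#negative) = 2 - 4 = -2.
State-sum expansion of <K>. There are 2^6 = 64 states.
For each crossing: s=0 is the vertical smoothing, s=1 horizontal. Crossing k contributes A^(sign_k * (1 - 2*s_k)); loop factor d = -A^2 - A^-2.
Tabulate the states by total A-exponent and number of loops L (A-exp: L × count):
  A^6: L=5 ×1
  A^4: L=4 ×6
  A^2: L=3 ×15
  A^0: L=2 ×19, L=4 ×1
  A^-2: L=1 ×11, L=3 ×4
  A^-4: L=2 ×6
  A^-6: L=3 ×1
Each group contributes A^e * Σ count * d^(L-1):
Powers of d = -A^2 - A^-2: d^2 = A^4 + 2 + A^-4; d^3 = -A^6 - 3*A^2 - 3*A^-2 - A^-6; d^4 = A^8 + 4*A^4 + 6 + 4*A^-4 + A^-8.
  A^6 * (d^4) = A^14 + 4*A^10 + 6*A^6 + 4*A^2 + A^-2
  A^4 * (6*d^3) = -6*A^10 - 18*A^6 - 18*A^2 - 6*A^-2
  A^2 * (15*d^2) = 15*A^6 + 30*A^2 + 15*A^-2
  A^0 * (19*d + d^3) = -A^6 - 22*A^2 - 22*A^-2 - A^-6
  A^-2 * (11 + 4*d^2) = 4*A^2 + 19*A^-2 + 4*A^-6
  A^-4 * (6*d) = -6*A^-2 - 6*A^-6
  A^-6 * (d^2) = A^-2 + 2*A^-6 + A^-10
Summing the groups: <K> = A^14 - 2*A^10 + 2*A^6 - 2*A^2 + 2*A^-2 - A^-6 + A^-10

Answer: A^14 - 2*A^10 + 2*A^6 - 2*A^2 + 2*A^-2 - A^-6 + A^-10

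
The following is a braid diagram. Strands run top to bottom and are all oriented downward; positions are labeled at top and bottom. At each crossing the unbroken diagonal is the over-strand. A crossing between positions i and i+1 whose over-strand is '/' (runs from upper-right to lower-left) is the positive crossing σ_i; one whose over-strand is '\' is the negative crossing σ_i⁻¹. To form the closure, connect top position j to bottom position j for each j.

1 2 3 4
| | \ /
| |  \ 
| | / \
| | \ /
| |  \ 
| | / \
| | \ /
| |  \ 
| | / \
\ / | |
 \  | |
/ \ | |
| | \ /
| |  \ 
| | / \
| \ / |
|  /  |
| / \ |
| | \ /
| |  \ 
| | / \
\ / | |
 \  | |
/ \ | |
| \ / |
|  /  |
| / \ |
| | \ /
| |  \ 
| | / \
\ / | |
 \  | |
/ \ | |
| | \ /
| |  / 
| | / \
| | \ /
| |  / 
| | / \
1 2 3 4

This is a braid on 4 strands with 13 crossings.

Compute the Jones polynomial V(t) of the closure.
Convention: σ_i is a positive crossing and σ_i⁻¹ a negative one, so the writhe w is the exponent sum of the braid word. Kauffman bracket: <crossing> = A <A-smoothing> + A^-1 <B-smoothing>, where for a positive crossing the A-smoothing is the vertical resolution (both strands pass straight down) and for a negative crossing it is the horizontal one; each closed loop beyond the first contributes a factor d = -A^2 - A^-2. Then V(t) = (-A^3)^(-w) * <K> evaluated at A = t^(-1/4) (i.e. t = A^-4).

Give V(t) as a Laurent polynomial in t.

Reading the diagram top to bottom ('/'-over between positions i,i+1 = s_i, '\'-over = s_i^-1): braid word = s3^-1 s3^-1 s3^-1 s1^-1 s3^-1 s2 s3^-1 s1^-1 s2 s3^-1 s1^-1 s3 s3.
The presented braid s3^-1 s3^-1 s3^-1 s1^-1 s3^-1 s2 s3^-1 s1^-1 s2 s3^-1 s1^-1 s3 s3 on 4 strands reduces by inverse Markov moves (closure unchanged at each step):
  Deconjugate: the word is γ·β·γ⁻¹ with γ = s3^-1 s3^-1 (prefix) and γ⁻¹ = s3 s3 (suffix); strip both.
Reduced to β = s3^-1 s1^-1 s3^-1 s2 s3^-1 s1^-1 s2 s3^-1 s1^-1 on 4 strands, 9 crossings.
Compute on β:
Braid: s3^-1 s1^-1 s3^-1 s2 s3^-1 s1^-1 s2 s3^-1 s1^-1 on 4 strands, 9 crossings.
Writhe w = (#positive) - (#negative) = 2 - 7 = -5.
Computing the Kauffman bracket via state sum. There are 2^9 = 512 states.
Each crossing splits two ways (0=vertical, 1=horizontal). The state's weight is A^(#A-smoothings - #B-smoothings) * d^(loops - 1).
Tabulate the states by total A-exponent and number of loops L (A-exp: L × count):
  A^9: L=7 ×1
  A^7: L=6 ×9
  A^5: L=5 ×36
  A^3: L=4 ×83, L=6 ×1
  A^1: L=3 ×118, L=5 ×8
  A^-1: L=2 ×100, L=4 ×26
  A^-3: L=1 ×41, L=3 ×42, L=5 ×1
  A^-5: L=2 ×31, L=4 ×5
  A^-7: L=3 ×9
  A^-9: L=4 ×1
Each group contributes A^e * Σ count * d^(L-1):
Powers of d = -A^2 - A^-2: d^2 = A^4 + 2 + A^-4; d^3 = -A^6 - 3*A^2 - 3*A^-2 - A^-6; d^4 = A^8 + 4*A^4 + 6 + 4*A^-4 + A^-8; d^5 = -A^10 - 5*A^6 - 10*A^2 - 10*A^-2 - 5*A^-6 - A^-10; d^6 = A^12 + 6*A^8 + 15*A^4 + 20 + 15*A^-4 + 6*A^-8 + A^-12.
  A^9 * (d^6) = A^21 + 6*A^17 + 15*A^13 + 20*A^9 + 15*A^5 + 6*A + A^-3
  A^7 * (9*d^5) = -9*A^17 - 45*A^13 - 90*A^9 - 90*A^5 - 45*A - 9*A^-3
  A^5 * (36*d^4) = 36*A^13 + 144*A^9 + 216*A^5 + 144*A + 36*A^-3
  A^3 * (83*d^3 + d^5) = -A^13 - 88*A^9 - 259*A^5 - 259*A - 88*A^-3 - A^-7
  A^1 * (118*d^2 + 8*d^4) = 8*A^9 + 150*A^5 + 284*A + 150*A^-3 + 8*A^-7
  A^-1 * (100*d + 26*d^3) = -26*A^5 - 178*A - 178*A^-3 - 26*A^-7
  A^-3 * (41 + 42*d^2 + d^4) = A^5 + 46*A + 131*A^-3 + 46*A^-7 + A^-11
  A^-5 * (31*d + 5*d^3) = -5*A - 46*A^-3 - 46*A^-7 - 5*A^-11
  A^-7 * (9*d^2) = 9*A^-3 + 18*A^-7 + 9*A^-11
  A^-9 * (d^3) = -A^-3 - 3*A^-7 - 3*A^-11 - A^-15
Summing the groups: <K> = A^21 - 3*A^17 + 5*A^13 - 6*A^9 + 7*A^5 - 7*A + 5*A^-3 - 4*A^-7 + 2*A^-11 - A^-15
Normalise by the writhe: (-A^3)^(-w) = (-A^3)^(5) = -A^15, so f(A) = -A^15 * <K> = -A^36 + 3*A^32 - 5*A^28 + 6*A^24 - 7*A^20 + 7*A^16 - 5*A^12 + 4*A^8 - 2*A^4 + 1.
Substitute A = t^(-1/4), i.e. A^e → t^(-e/4): V(t) = 1 - 2*t^-1 + 4*t^-2 - 5*t^-3 + 7*t^-4 - 7*t^-5 + 6*t^-6 - 5*t^-7 + 3*t^-8 - t^-9

Answer: 1 - 2*t^-1 + 4*t^-2 - 5*t^-3 + 7*t^-4 - 7*t^-5 + 6*t^-6 - 5*t^-7 + 3*t^-8 - t^-9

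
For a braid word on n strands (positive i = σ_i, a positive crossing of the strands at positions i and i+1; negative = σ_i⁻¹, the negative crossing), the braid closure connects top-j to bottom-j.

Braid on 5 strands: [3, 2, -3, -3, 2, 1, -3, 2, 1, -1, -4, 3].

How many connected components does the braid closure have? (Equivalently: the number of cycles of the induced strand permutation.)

Track the strand permutation on 5 strands, starting from identity.
  step 1: s3 swaps positions 3,4 -> [1 2 4 3 5]
  step 2: s2 swaps positions 2,3 -> [1 4 2 3 5]
  step 3: s3^-1 swaps positions 3,4 -> [1 4 3 2 5]
  step 4: s3^-1 swaps positions 3,4 -> [1 4 2 3 5]
  step 5: s2 swaps positions 2,3 -> [1 2 4 3 5]
  step 6: s1 swaps positions 1,2 -> [2 1 4 3 5]
  step 7: s3^-1 swaps positions 3,4 -> [2 1 3 4 5]
  step 8: s2 swaps positions 2,3 -> [2 3 1 4 5]
  step 9: s1 swaps positions 1,2 -> [3 2 1 4 5]
  step 10: s1^-1 swaps positions 1,2 -> [2 3 1 4 5]
  step 11: s4^-1 swaps positions 4,5 -> [2 3 1 5 4]
  step 12: s3 swaps positions 3,4 -> [2 3 5 1 4]
Final permutation (position -> original strand): [2 3 5 1 4]
Closure components = cycle count of this permutation = 1.

Answer: 1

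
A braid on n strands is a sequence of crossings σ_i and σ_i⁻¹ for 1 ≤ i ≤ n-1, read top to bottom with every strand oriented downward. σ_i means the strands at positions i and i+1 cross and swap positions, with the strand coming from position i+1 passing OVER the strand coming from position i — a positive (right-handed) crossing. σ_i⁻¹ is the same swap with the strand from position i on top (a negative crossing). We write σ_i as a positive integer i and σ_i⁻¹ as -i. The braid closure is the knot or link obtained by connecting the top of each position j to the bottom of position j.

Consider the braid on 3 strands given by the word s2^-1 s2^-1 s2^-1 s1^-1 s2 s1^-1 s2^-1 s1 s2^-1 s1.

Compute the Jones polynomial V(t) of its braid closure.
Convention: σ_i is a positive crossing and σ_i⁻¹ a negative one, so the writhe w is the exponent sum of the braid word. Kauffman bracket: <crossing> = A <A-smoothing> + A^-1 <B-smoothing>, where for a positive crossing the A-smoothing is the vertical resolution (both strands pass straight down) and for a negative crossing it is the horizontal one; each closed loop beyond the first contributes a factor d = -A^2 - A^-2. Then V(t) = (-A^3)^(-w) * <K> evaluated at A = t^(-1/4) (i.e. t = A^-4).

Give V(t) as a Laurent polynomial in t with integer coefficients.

-1 + 3*t^-1 - 3*t^-2 + 5*t^-3 - 5*t^-4 + 4*t^-5 - 3*t^-6 + 2*t^-7 - t^-8

Derivation:
Braid: s2^-1 s2^-1 s2^-1 s1^-1 s2 s1^-1 s2^-1 s1 s2^-1 s1 on 3 strands, 10 crossings.
Writhe w = (#positive) - (#negative) = 3 - 7 = -4.
Computing the Kauffman bracket via state sum. There are 2^10 = 1024 states.
For each crossing: s=0 is the vertical smoothing, s=1 horizontal. Crossing k contributes A^(sign_k * (1 - 2*s_k)); loop factor d = -A^2 - A^-2.
Tabulate the states by total A-exponent and number of loops L (A-exp: L × count):
  A^10: L=6 ×1
  A^8: L=5 ×10
  A^6: L=4 ×41, L=6 ×4
  A^4: L=3 ×88, L=5 ×31, L=7 ×1
  A^2: L=2 ×102, L=4 ×99, L=6 ×9
  A^0: L=1 ×54, L=3 ×162, L=5 ×36
  A^-2: L=2 ×134, L=4 ×74, L=6 ×2
  A^-4: L=1 ×30, L=3 ×82, L=5 ×8
  A^-6: L=2 ×32, L=4 ×13
  A^-8: L=1 ×3, L=3 ×7
  A^-10: L=2 ×1
Each group contributes A^e * Σ count * d^(L-1):
Powers of d = -A^2 - A^-2: d^2 = A^4 + 2 + A^-4; d^3 = -A^6 - 3*A^2 - 3*A^-2 - A^-6; d^4 = A^8 + 4*A^4 + 6 + 4*A^-4 + A^-8; d^5 = -A^10 - 5*A^6 - 10*A^2 - 10*A^-2 - 5*A^-6 - A^-10; d^6 = A^12 + 6*A^8 + 15*A^4 + 20 + 15*A^-4 + 6*A^-8 + A^-12.
  A^10 * (d^5) = -A^20 - 5*A^16 - 10*A^12 - 10*A^8 - 5*A^4 - 1
  A^8 * (10*d^4) = 10*A^16 + 40*A^12 + 60*A^8 + 40*A^4 + 10
  A^6 * (41*d^3 + 4*d^5) = -4*A^16 - 61*A^12 - 163*A^8 - 163*A^4 - 61 - 4*A^-4
  A^4 * (88*d^2 + 31*d^4 + d^6) = A^16 + 37*A^12 + 227*A^8 + 382*A^4 + 227 + 37*A^-4 + A^-8
  A^2 * (102*d + 99*d^3 + 9*d^5) = -9*A^12 - 144*A^8 - 489*A^4 - 489 - 144*A^-4 - 9*A^-8
  A^0 * (54 + 162*d^2 + 36*d^4) = 36*A^8 + 306*A^4 + 594 + 306*A^-4 + 36*A^-8
  A^-2 * (134*d + 74*d^3 + 2*d^5) = -2*A^8 - 84*A^4 - 376 - 376*A^-4 - 84*A^-8 - 2*A^-12
  A^-4 * (30 + 82*d^2 + 8*d^4) = 8*A^4 + 114 + 242*A^-4 + 114*A^-8 + 8*A^-12
  A^-6 * (32*d + 13*d^3) = -13 - 71*A^-4 - 71*A^-8 - 13*A^-12
  A^-8 * (3 + 7*d^2) = 7*A^-4 + 17*A^-8 + 7*A^-12
  A^-10 * (d) = -A^-8 - A^-12
Summing the groups: <K> = -A^20 + 2*A^16 - 3*A^12 + 4*A^8 - 5*A^4 + 5 - 3*A^-4 + 3*A^-8 - A^-12
Normalise by the writhe: (-A^3)^(-w) = (-A^3)^(4) = A^12, so f(A) = A^12 * <K> = -A^32 + 2*A^28 - 3*A^24 + 4*A^20 - 5*A^16 + 5*A^12 - 3*A^8 + 3*A^4 - 1.
Substitute A = t^(-1/4), i.e. A^e → t^(-e/4): V(t) = -1 + 3*t^-1 - 3*t^-2 + 5*t^-3 - 5*t^-4 + 4*t^-5 - 3*t^-6 + 2*t^-7 - t^-8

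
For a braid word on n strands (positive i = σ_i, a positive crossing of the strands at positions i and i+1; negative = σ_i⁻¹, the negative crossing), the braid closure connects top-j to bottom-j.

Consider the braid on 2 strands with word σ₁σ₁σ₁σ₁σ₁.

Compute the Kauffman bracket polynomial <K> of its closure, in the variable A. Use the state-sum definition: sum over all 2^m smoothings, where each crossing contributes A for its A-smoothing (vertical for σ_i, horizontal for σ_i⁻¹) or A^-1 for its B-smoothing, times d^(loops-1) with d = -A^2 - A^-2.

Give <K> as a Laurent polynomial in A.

Braid: s1 s1 s1 s1 s1 on 2 strands, 5 crossings.
Writhe w = (#positive) - (#negative) = 5 - 0 = 5.
Enumerate smoothing states for the bracket polynomial. There are 2^5 = 32 states.
For each crossing: s=0 is the vertical smoothing, s=1 horizontal. Crossing k contributes A^(sign_k * (1 - 2*s_k)); loop factor d = -A^2 - A^-2.
  state 00000: A-exp=+5, loops=2, term = A^5 * d^1
  state 00001: A-exp=+3, loops=1, term = A^3 * d^0
  state 00010: A-exp=+3, loops=1, term = A^3 * d^0
  state 00011: A-exp=+1, loops=2, term = A^1 * d^1
  state 00100: A-exp=+3, loops=1, term = A^3 * d^0
  state 00101: A-exp=+1, loops=2, term = A^1 * d^1
  state 00110: A-exp=+1, loops=2, term = A^1 * d^1
  state 00111: A-exp=-1, loops=3, term = A^-1 * d^2
  state 01000: A-exp=+3, loops=1, term = A^3 * d^0
  state 01001: A-exp=+1, loops=2, term = A^1 * d^1
  state 01010: A-exp=+1, loops=2, term = A^1 * d^1
  state 01011: A-exp=-1, loops=3, term = A^-1 * d^2
  state 01100: A-exp=+1, loops=2, term = A^1 * d^1
  state 01101: A-exp=-1, loops=3, term = A^-1 * d^2
  state 01110: A-exp=-1, loops=3, term = A^-1 * d^2
  state 01111: A-exp=-3, loops=4, term = A^-3 * d^3
  state 10000: A-exp=+3, loops=1, term = A^3 * d^0
  state 10001: A-exp=+1, loops=2, term = A^1 * d^1
  state 10010: A-exp=+1, loops=2, term = A^1 * d^1
  state 10011: A-exp=-1, loops=3, term = A^-1 * d^2
  state 10100: A-exp=+1, loops=2, term = A^1 * d^1
  state 10101: A-exp=-1, loops=3, term = A^-1 * d^2
  state 10110: A-exp=-1, loops=3, term = A^-1 * d^2
  state 10111: A-exp=-3, loops=4, term = A^-3 * d^3
  state 11000: A-exp=+1, loops=2, term = A^1 * d^1
  state 11001: A-exp=-1, loops=3, term = A^-1 * d^2
  state 11010: A-exp=-1, loops=3, term = A^-1 * d^2
  state 11011: A-exp=-3, loops=4, term = A^-3 * d^3
  state 11100: A-exp=-1, loops=3, term = A^-1 * d^2
  state 11101: A-exp=-3, loops=4, term = A^-3 * d^3
  state 11110: A-exp=-3, loops=4, term = A^-3 * d^3
  state 11111: A-exp=-5, loops=5, term = A^-5 * d^4
Collect the terms by A-exponent (count of states per loop number):
Powers of d = -A^2 - A^-2: d^2 = A^4 + 2 + A^-4; d^3 = -A^6 - 3*A^2 - 3*A^-2 - A^-6; d^4 = A^8 + 4*A^4 + 6 + 4*A^-4 + A^-8.
  A^5 * (d) = -A^7 - A^3
  A^3 * (5) = 5*A^3
  A^1 * (10*d) = -10*A^3 - 10*A^-1
  A^-1 * (10*d^2) = 10*A^3 + 20*A^-1 + 10*A^-5
  A^-3 * (5*d^3) = -5*A^3 - 15*A^-1 - 15*A^-5 - 5*A^-9
  A^-5 * (d^4) = A^3 + 4*A^-1 + 6*A^-5 + 4*A^-9 + A^-13
Summing the groups: <K> = -A^7 - A^-1 + A^-5 - A^-9 + A^-13

Answer: -A^7 - A^-1 + A^-5 - A^-9 + A^-13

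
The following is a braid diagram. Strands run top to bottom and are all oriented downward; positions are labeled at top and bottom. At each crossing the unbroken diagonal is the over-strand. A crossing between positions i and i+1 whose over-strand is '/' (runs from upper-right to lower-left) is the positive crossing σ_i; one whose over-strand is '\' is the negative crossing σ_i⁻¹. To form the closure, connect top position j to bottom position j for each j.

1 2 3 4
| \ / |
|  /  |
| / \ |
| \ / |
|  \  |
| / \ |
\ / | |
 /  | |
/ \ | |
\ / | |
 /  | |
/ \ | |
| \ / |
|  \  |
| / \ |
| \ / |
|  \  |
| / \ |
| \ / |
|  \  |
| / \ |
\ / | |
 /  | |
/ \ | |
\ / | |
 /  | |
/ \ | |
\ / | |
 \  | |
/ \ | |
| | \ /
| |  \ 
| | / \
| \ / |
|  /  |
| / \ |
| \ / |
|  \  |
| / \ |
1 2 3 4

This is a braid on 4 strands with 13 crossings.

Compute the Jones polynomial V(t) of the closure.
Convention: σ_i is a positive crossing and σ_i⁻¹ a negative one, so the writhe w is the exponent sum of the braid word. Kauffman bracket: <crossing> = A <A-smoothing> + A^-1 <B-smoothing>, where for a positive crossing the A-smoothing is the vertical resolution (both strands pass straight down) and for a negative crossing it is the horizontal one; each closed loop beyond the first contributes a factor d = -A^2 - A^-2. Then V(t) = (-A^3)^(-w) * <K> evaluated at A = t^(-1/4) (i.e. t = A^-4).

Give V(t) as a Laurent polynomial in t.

Reading the diagram top to bottom ('/'-over between positions i,i+1 = s_i, '\'-over = s_i^-1): braid word = s2 s2^-1 s1 s1 s2^-1 s2^-1 s2^-1 s1 s1 s1^-1 s3^-1 s2 s2^-1.
The presented braid s2 s2^-1 s1 s1 s2^-1 s2^-1 s2^-1 s1 s1 s1^-1 s3^-1 s2 s2^-1 on 4 strands reduces by inverse Markov moves (closure unchanged at each step):
  Deconjugate: the word is γ·β·γ⁻¹ with γ = s2 s2^-1 (prefix) and γ⁻¹ = s2 s2^-1 (suffix); strip both.
  Destabilize: the word has the form β·s3^-1 where s3^-1 occurs only as the final letter (β ∈ B_3); drop it and the last strand → 3 strands.
  Deconjugate: the word is γ·β·γ⁻¹ with γ = s1 (prefix) and γ⁻¹ = s1^-1 (suffix); strip both.
Reduced to β = s1 s2^-1 s2^-1 s2^-1 s1 s1 on 3 strands, 6 crossings.
Compute on β:
Braid: s1 s2^-1 s2^-1 s2^-1 s1 s1 on 3 strands, 6 crossings.
Writhe w = (#positive) - (#negative) = 3 - 3 = 0.
Enumerate smoothing states for the bracket polynomial. There are 2^6 = 64 states.
Smooth each crossing (0=||, 1=⌣⌢); contribution A^(Σ sign_k(1-2s_k)) * d^(L-1).
Tabulate the states by total A-exponent and number of loops L (A-exp: L × count):
  A^6: L=4 ×1
  A^4: L=3 ×6
  A^2: L=2 ×12, L=4 ×3
  A^0: L=1 ×9, L=3 ×10, L=5 ×1
  A^-2: L=2 ×12, L=4 ×3
  A^-4: L=3 ×6
  A^-6: L=4 ×1
Each group contributes A^e * Σ count * d^(L-1):
Powers of d = -A^2 - A^-2: d^2 = A^4 + 2 + A^-4; d^3 = -A^6 - 3*A^2 - 3*A^-2 - A^-6; d^4 = A^8 + 4*A^4 + 6 + 4*A^-4 + A^-8.
  A^6 * (d^3) = -A^12 - 3*A^8 - 3*A^4 - 1
  A^4 * (6*d^2) = 6*A^8 + 12*A^4 + 6
  A^2 * (12*d + 3*d^3) = -3*A^8 - 21*A^4 - 21 - 3*A^-4
  A^0 * (9 + 10*d^2 + d^4) = A^8 + 14*A^4 + 35 + 14*A^-4 + A^-8
  A^-2 * (12*d + 3*d^3) = -3*A^4 - 21 - 21*A^-4 - 3*A^-8
  A^-4 * (6*d^2) = 6 + 12*A^-4 + 6*A^-8
  A^-6 * (d^3) = -1 - 3*A^-4 - 3*A^-8 - A^-12
Summing the groups: <K> = -A^12 + A^8 - A^4 + 3 - A^-4 + A^-8 - A^-12
Normalise by the writhe: (-A^3)^(-w) = (-A^3)^(0) = 1, so f(A) = 1 * <K> = -A^12 + A^8 - A^4 + 3 - A^-4 + A^-8 - A^-12.
Substitute A = t^(-1/4), i.e. A^e → t^(-e/4): V(t) = -t^3 + t^2 - t + 3 - t^-1 + t^-2 - t^-3

Answer: -t^3 + t^2 - t + 3 - t^-1 + t^-2 - t^-3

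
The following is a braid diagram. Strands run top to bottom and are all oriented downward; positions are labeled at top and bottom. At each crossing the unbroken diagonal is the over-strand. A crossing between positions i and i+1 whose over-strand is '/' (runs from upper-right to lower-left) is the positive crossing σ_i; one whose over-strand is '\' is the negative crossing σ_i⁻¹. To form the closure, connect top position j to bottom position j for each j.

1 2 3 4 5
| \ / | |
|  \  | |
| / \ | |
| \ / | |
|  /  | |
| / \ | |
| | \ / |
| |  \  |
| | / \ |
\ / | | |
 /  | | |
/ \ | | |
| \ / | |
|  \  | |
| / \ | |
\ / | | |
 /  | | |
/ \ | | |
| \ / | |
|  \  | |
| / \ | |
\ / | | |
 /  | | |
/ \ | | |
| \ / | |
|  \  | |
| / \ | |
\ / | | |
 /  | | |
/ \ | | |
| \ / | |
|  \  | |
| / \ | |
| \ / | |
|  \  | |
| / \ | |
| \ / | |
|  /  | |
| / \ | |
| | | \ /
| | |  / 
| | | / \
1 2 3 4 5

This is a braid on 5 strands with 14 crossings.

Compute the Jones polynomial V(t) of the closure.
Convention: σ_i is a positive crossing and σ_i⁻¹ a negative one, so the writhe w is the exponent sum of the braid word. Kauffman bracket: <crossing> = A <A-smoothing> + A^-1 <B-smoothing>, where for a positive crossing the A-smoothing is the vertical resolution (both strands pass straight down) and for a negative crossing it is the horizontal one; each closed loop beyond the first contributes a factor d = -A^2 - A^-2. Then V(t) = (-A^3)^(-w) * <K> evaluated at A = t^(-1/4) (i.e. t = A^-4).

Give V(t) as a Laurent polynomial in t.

t^4 - 4*t^3 + 6*t^2 - 7*t + 9 - 7*t^-1 + 6*t^-2 - 4*t^-3 + t^-4

Derivation:
Reading the diagram top to bottom ('/'-over between positions i,i+1 = s_i, '\'-over = s_i^-1): braid word = s2^-1 s2 s3^-1 s1 s2^-1 s1 s2^-1 s1 s2^-1 s1 s2^-1 s2^-1 s2 s4.
The presented braid s2^-1 s2 s3^-1 s1 s2^-1 s1 s2^-1 s1 s2^-1 s1 s2^-1 s2^-1 s2 s4 on 5 strands reduces by inverse Markov moves (closure unchanged at each step):
  Destabilize: the word has the form β·s4 where s4 occurs only as the final letter (β ∈ B_4); drop it and the last strand → 4 strands.
  Deconjugate: the word is γ·β·γ⁻¹ with γ = s2^-1 s2 (prefix) and γ⁻¹ = s2^-1 s2 (suffix); strip both.
Reduced to β = s3^-1 s1 s2^-1 s1 s2^-1 s1 s2^-1 s1 s2^-1 on 4 strands, 9 crossings.
Compute on β:
Braid: s3^-1 s1 s2^-1 s1 s2^-1 s1 s2^-1 s1 s2^-1 on 4 strands, 9 crossings.
Writhe w = (#positive) - (#negative) = 4 - 5 = -1.
Computing the Kauffman bracket via state sum. There are 2^9 = 512 states.
For each crossing: s=0 is the vertical smoothing, s=1 horizontal. Crossing k contributes A^(sign_k * (1 - 2*s_k)); loop factor d = -A^2 - A^-2.
Tabulate the states by total A-exponent and number of loops L (A-exp: L × count):
  A^9: L=5 ×1
  A^7: L=4 ×8, L=6 ×1
  A^5: L=3 ×28, L=5 ×8
  A^3: L=2 ×52, L=4 ×32
  A^1: L=1 ×45, L=3 ×77, L=5 ×4
  A^-1: L=2 ×97, L=4 ×29
  A^-3: L=3 ×80, L=5 ×4
  A^-5: L=4 ×36
  A^-7: L=5 ×9
  A^-9: L=6 ×1
Each group contributes A^e * Σ count * d^(L-1):
Powers of d = -A^2 - A^-2: d^2 = A^4 + 2 + A^-4; d^3 = -A^6 - 3*A^2 - 3*A^-2 - A^-6; d^4 = A^8 + 4*A^4 + 6 + 4*A^-4 + A^-8; d^5 = -A^10 - 5*A^6 - 10*A^2 - 10*A^-2 - 5*A^-6 - A^-10.
  A^9 * (d^4) = A^17 + 4*A^13 + 6*A^9 + 4*A^5 + A
  A^7 * (8*d^3 + d^5) = -A^17 - 13*A^13 - 34*A^9 - 34*A^5 - 13*A - A^-3
  A^5 * (28*d^2 + 8*d^4) = 8*A^13 + 60*A^9 + 104*A^5 + 60*A + 8*A^-3
  A^3 * (52*d + 32*d^3) = -32*A^9 - 148*A^5 - 148*A - 32*A^-3
  A^1 * (45 + 77*d^2 + 4*d^4) = 4*A^9 + 93*A^5 + 223*A + 93*A^-3 + 4*A^-7
  A^-1 * (97*d + 29*d^3) = -29*A^5 - 184*A - 184*A^-3 - 29*A^-7
  A^-3 * (80*d^2 + 4*d^4) = 4*A^5 + 96*A + 184*A^-3 + 96*A^-7 + 4*A^-11
  A^-5 * (36*d^3) = -36*A - 108*A^-3 - 108*A^-7 - 36*A^-11
  A^-7 * (9*d^4) = 9*A + 36*A^-3 + 54*A^-7 + 36*A^-11 + 9*A^-15
  A^-9 * (d^5) = -A - 5*A^-3 - 10*A^-7 - 10*A^-11 - 5*A^-15 - A^-19
Summing the groups: <K> = -A^13 + 4*A^9 - 6*A^5 + 7*A - 9*A^-3 + 7*A^-7 - 6*A^-11 + 4*A^-15 - A^-19
Normalise by the writhe: (-A^3)^(-w) = (-A^3)^(1) = -A^3, so f(A) = -A^3 * <K> = A^16 - 4*A^12 + 6*A^8 - 7*A^4 + 9 - 7*A^-4 + 6*A^-8 - 4*A^-12 + A^-16.
Substitute A = t^(-1/4), i.e. A^e → t^(-e/4): V(t) = t^4 - 4*t^3 + 6*t^2 - 7*t + 9 - 7*t^-1 + 6*t^-2 - 4*t^-3 + t^-4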